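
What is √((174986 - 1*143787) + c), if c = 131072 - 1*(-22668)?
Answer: √184939 ≈ 430.05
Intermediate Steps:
c = 153740 (c = 131072 + 22668 = 153740)
√((174986 - 1*143787) + c) = √((174986 - 1*143787) + 153740) = √((174986 - 143787) + 153740) = √(31199 + 153740) = √184939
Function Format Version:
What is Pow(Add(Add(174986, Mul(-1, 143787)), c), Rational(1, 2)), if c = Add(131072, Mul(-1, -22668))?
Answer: Pow(184939, Rational(1, 2)) ≈ 430.05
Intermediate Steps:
c = 153740 (c = Add(131072, 22668) = 153740)
Pow(Add(Add(174986, Mul(-1, 143787)), c), Rational(1, 2)) = Pow(Add(Add(174986, Mul(-1, 143787)), 153740), Rational(1, 2)) = Pow(Add(Add(174986, -143787), 153740), Rational(1, 2)) = Pow(Add(31199, 153740), Rational(1, 2)) = Pow(184939, Rational(1, 2))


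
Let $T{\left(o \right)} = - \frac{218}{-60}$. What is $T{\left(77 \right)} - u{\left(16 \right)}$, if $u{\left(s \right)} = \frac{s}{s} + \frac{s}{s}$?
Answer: $\frac{49}{30} \approx 1.6333$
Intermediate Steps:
$T{\left(o \right)} = \frac{109}{30}$ ($T{\left(o \right)} = \left(-218\right) \left(- \frac{1}{60}\right) = \frac{109}{30}$)
$u{\left(s \right)} = 2$ ($u{\left(s \right)} = 1 + 1 = 2$)
$T{\left(77 \right)} - u{\left(16 \right)} = \frac{109}{30} - 2 = \frac{49}{30}$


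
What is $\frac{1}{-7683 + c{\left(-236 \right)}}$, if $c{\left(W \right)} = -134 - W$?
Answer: $- \frac{1}{7581} \approx -0.00013191$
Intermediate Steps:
$\frac{1}{-7683 + c{\left(-236 \right)}} = \frac{1}{-7683 - -102} = \frac{1}{-7683 + \left(-134 + 236\right)} = \frac{1}{-7683 + 102} = \frac{1}{-7581} = - \frac{1}{7581}$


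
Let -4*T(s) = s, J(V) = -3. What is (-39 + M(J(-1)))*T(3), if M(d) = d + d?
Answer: 135/4 ≈ 33.750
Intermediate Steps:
M(d) = 2*d
T(s) = -s/4
(-39 + M(J(-1)))*T(3) = (-39 + 2*(-3))*(-¼*3) = (-39 - 6)*(-¾) = -45*(-¾) = 135/4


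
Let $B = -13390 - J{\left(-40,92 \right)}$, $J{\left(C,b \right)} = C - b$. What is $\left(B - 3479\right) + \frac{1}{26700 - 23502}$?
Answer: $- \frac{53524925}{3198} \approx -16737.0$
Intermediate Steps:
$B = -13258$ ($B = -13390 - \left(-40 - 92\right) = -13390 - -132 = -13390 + 132 = -13258$)
$\left(B - 3479\right) + \frac{1}{26700 - 23502} = \left(-13258 - 3479\right) + \frac{1}{26700 - 23502} = -16737 + \frac{1}{3198} = - \frac{53524925}{3198}$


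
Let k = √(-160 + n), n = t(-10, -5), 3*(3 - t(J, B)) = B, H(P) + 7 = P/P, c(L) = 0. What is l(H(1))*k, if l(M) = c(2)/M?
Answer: 0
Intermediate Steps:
H(P) = -6 (H(P) = -7 + P/P = -7 + 1 = -6)
t(J, B) = 3 - B/3
n = 14/3 (n = 3 - ⅓*(-5) = 3 + 5/3 = 14/3 ≈ 4.6667)
k = I*√1398/3 (k = √(-160 + 14/3) = √(-466/3) = I*√1398/3 ≈ 12.463*I)
l(M) = 0 (l(M) = 0/M = 0)
l(H(1))*k = 0*(I*√1398/3) = 0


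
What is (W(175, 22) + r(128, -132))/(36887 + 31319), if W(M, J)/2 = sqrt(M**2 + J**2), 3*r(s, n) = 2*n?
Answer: -44/34103 + sqrt(31109)/34103 ≈ 0.0038817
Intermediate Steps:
r(s, n) = 2*n/3 (r(s, n) = (2*n)/3 = 2*n/3)
W(M, J) = 2*sqrt(J**2 + M**2) (W(M, J) = 2*sqrt(M**2 + J**2) = 2*sqrt(J**2 + M**2))
(W(175, 22) + r(128, -132))/(36887 + 31319) = (2*sqrt(22**2 + 175**2) + (2/3)*(-132))/(36887 + 31319) = (2*sqrt(484 + 30625) - 88)/68206 = (2*sqrt(31109) - 88)*(1/68206) = (-88 + 2*sqrt(31109))*(1/68206) = -44/34103 + sqrt(31109)/34103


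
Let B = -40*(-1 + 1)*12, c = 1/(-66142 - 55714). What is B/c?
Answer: 0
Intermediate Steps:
c = -1/121856 (c = 1/(-121856) = -1/121856 ≈ -8.2064e-6)
B = 0 (B = -40*0*12 = -10*0*12 = 0*12 = 0)
B/c = 0/(-1/121856) = 0*(-121856) = 0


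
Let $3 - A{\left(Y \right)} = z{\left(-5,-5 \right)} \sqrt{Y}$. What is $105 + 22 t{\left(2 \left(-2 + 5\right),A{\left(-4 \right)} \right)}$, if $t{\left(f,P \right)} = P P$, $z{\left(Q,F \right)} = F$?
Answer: $-1897 + 1320 i \approx -1897.0 + 1320.0 i$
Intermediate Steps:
$A{\left(Y \right)} = 3 + 5 \sqrt{Y}$ ($A{\left(Y \right)} = 3 - - 5 \sqrt{Y} = 3 + 5 \sqrt{Y}$)
$t{\left(f,P \right)} = P^{2}$
$105 + 22 t{\left(2 \left(-2 + 5\right),A{\left(-4 \right)} \right)} = 105 + 22 \left(3 + 5 \sqrt{-4}\right)^{2} = 105 + 22 \left(3 + 5 \cdot 2 i\right)^{2} = 105 + 22 \left(3 + 10 i\right)^{2}$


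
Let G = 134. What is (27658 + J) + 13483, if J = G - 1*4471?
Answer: 36804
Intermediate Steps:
J = -4337 (J = 134 - 1*4471 = 134 - 4471 = -4337)
(27658 + J) + 13483 = (27658 - 4337) + 13483 = 23321 + 13483 = 36804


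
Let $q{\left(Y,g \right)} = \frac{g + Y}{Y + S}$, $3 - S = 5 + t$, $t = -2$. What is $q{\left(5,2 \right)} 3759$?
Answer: $\frac{26313}{5} \approx 5262.6$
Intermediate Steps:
$S = 0$ ($S = 3 - \left(5 - 2\right) = 3 - 3 = 0$)
$q{\left(Y,g \right)} = \frac{Y + g}{Y}$ ($q{\left(Y,g \right)} = \frac{g + Y}{Y + 0} = \frac{Y + g}{Y}$)
$q{\left(5,2 \right)} 3759 = \frac{5 + 2}{5} \cdot 3759 = \frac{1}{5} \cdot 7 \cdot 3759 = \frac{7}{5} \cdot 3759 = \frac{26313}{5}$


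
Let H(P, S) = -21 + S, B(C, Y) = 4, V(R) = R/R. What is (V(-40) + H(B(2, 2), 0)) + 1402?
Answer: 1382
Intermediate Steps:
V(R) = 1
(V(-40) + H(B(2, 2), 0)) + 1402 = (1 + (-21 + 0)) + 1402 = (1 - 21) + 1402 = -20 + 1402 = 1382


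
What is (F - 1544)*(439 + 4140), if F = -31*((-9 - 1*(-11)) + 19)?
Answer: -10050905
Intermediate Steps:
F = -651 (F = -31*((-9 + 11) + 19) = -31*(2 + 19) = -31*21 = -651)
(F - 1544)*(439 + 4140) = (-651 - 1544)*(439 + 4140) = -2195*4579 = -10050905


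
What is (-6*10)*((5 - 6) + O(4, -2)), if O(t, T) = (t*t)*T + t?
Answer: 1740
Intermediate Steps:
O(t, T) = t + T*t² (O(t, T) = t²*T + t = T*t² + t = t + T*t²)
(-6*10)*((5 - 6) + O(4, -2)) = (-6*10)*((5 - 6) + 4*(1 - 2*4)) = -60*(-1 + 4*(1 - 8)) = -60*(-1 + 4*(-7)) = -60*(-1 - 28) = -60*(-29) = 1740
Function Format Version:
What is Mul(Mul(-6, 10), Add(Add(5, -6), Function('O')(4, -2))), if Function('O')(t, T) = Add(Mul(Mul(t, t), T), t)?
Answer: 1740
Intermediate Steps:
Function('O')(t, T) = Add(t, Mul(T, Pow(t, 2))) (Function('O')(t, T) = Add(Mul(Pow(t, 2), T), t) = Add(Mul(T, Pow(t, 2)), t) = Add(t, Mul(T, Pow(t, 2))))
Mul(Mul(-6, 10), Add(Add(5, -6), Function('O')(4, -2))) = Mul(Mul(-6, 10), Add(Add(5, -6), Mul(4, Add(1, Mul(-2, 4))))) = Mul(-60, Add(-1, Mul(4, Add(1, -8)))) = Mul(-60, Add(-1, Mul(4, -7))) = Mul(-60, Add(-1, -28)) = Mul(-60, -29) = 1740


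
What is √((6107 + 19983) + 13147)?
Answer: √39237 ≈ 198.08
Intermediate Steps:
√((6107 + 19983) + 13147) = √(26090 + 13147) = √39237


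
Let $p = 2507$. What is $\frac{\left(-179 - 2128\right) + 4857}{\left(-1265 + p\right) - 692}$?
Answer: $\frac{51}{11} \approx 4.6364$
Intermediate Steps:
$\frac{\left(-179 - 2128\right) + 4857}{\left(-1265 + p\right) - 692} = \frac{\left(-179 - 2128\right) + 4857}{\left(-1265 + 2507\right) - 692} = \frac{\left(-179 - 2128\right) + 4857}{1242 - 692} = \frac{-2307 + 4857}{550} = 2550 \cdot \frac{1}{550} = \frac{51}{11}$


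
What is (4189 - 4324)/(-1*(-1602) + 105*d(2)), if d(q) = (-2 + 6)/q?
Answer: -45/604 ≈ -0.074503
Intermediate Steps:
d(q) = 4/q
(4189 - 4324)/(-1*(-1602) + 105*d(2)) = (4189 - 4324)/(-1*(-1602) + 105*(4/2)) = -135/(1602 + 105*(4*(1/2))) = -135/(1602 + 105*2) = -135/(1602 + 210) = -135/1812 = -135*1/1812 = -45/604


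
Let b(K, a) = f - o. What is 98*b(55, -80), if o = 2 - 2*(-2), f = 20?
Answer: 1372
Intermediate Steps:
o = 6 (o = 2 + 4 = 6)
b(K, a) = 14 (b(K, a) = 20 - 1*6 = 20 - 6 = 14)
98*b(55, -80) = 98*14 = 1372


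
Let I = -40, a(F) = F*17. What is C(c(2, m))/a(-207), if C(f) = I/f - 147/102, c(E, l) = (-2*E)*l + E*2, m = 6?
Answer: -19/119646 ≈ -0.00015880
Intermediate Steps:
a(F) = 17*F
c(E, l) = 2*E - 2*E*l (c(E, l) = -2*E*l + 2*E = 2*E - 2*E*l)
C(f) = -49/34 - 40/f (C(f) = -40/f - 147/102 = -40/f - 147*1/102 = -40/f - 49/34 = -49/34 - 40/f)
C(c(2, m))/a(-207) = (-49/34 - 40*1/(4*(1 - 1*6)))/((17*(-207))) = (-49/34 - 40*1/(4*(1 - 6)))/(-3519) = (-49/34 - 40/(2*2*(-5)))*(-1/3519) = (-49/34 - 40/(-20))*(-1/3519) = (-49/34 - 40*(-1/20))*(-1/3519) = (-49/34 + 2)*(-1/3519) = (19/34)*(-1/3519) = -19/119646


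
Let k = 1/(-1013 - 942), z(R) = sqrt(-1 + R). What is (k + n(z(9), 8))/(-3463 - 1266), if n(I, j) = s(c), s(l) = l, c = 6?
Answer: -11729/9245195 ≈ -0.0012687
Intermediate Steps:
n(I, j) = 6
k = -1/1955 (k = 1/(-1955) = -1/1955 ≈ -0.00051151)
(k + n(z(9), 8))/(-3463 - 1266) = (-1/1955 + 6)/(-3463 - 1266) = (11729/1955)/(-4729) = (11729/1955)*(-1/4729) = -11729/9245195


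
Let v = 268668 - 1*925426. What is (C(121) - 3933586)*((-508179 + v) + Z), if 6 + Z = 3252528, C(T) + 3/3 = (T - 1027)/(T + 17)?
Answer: -188869351225420/23 ≈ -8.2117e+12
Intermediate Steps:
C(T) = -1 + (-1027 + T)/(17 + T) (C(T) = -1 + (T - 1027)/(T + 17) = -1 + (-1027 + T)/(17 + T))
Z = 3252522 (Z = -6 + 3252528 = 3252522)
v = -656758 (v = 268668 - 925426 = -656758)
(C(121) - 3933586)*((-508179 + v) + Z) = (-1044/(17 + 121) - 3933586)*((-508179 - 656758) + 3252522) = (-1044/138 - 3933586)*(-1164937 + 3252522) = (-1044*1/138 - 3933586)*2087585 = (-174/23 - 3933586)*2087585 = -90472652/23*2087585 = -188869351225420/23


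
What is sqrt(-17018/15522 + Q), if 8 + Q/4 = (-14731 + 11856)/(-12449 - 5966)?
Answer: I*sqrt(26530555945595169)/28583763 ≈ 5.6984*I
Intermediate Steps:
Q = -115556/3683 (Q = -32 + 4*((-14731 + 11856)/(-12449 - 5966)) = -32 + 4*(-2875/(-18415)) = -32 + 4*(-2875*(-1/18415)) = -32 + 4*(575/3683) = -32 + 2300/3683 = -115556/3683 ≈ -31.376)
sqrt(-17018/15522 + Q) = sqrt(-17018/15522 - 115556/3683) = sqrt(-17018*1/15522 - 115556/3683) = sqrt(-8509/7761 - 115556/3683) = sqrt(-928168763/28583763) = I*sqrt(26530555945595169)/28583763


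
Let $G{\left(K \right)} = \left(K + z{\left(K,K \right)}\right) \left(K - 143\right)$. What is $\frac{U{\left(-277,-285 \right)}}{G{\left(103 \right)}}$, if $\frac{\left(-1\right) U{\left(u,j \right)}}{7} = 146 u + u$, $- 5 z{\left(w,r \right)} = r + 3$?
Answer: $- \frac{285033}{3272} \approx -87.113$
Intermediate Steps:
$z{\left(w,r \right)} = - \frac{3}{5} - \frac{r}{5}$ ($z{\left(w,r \right)} = - \frac{r + 3}{5} = - \frac{3 + r}{5} = - \frac{3}{5} - \frac{r}{5}$)
$U{\left(u,j \right)} = - 1029 u$ ($U{\left(u,j \right)} = - 7 \left(146 u + u\right) = - 7 \cdot 147 u = - 1029 u$)
$G{\left(K \right)} = \left(-143 + K\right) \left(- \frac{3}{5} + \frac{4 K}{5}\right)$ ($G{\left(K \right)} = \left(K - \left(\frac{3}{5} + \frac{K}{5}\right)\right) \left(K - 143\right) = \left(- \frac{3}{5} + \frac{4 K}{5}\right) \left(-143 + K\right) = \left(-143 + K\right) \left(- \frac{3}{5} + \frac{4 K}{5}\right)$)
$\frac{U{\left(-277,-285 \right)}}{G{\left(103 \right)}} = \frac{\left(-1029\right) \left(-277\right)}{\frac{429}{5} - 11845 + \frac{4 \cdot 103^{2}}{5}} = \frac{285033}{\frac{429}{5} - 11845 + \frac{4}{5} \cdot 10609} = \frac{285033}{\frac{429}{5} - 11845 + \frac{42436}{5}} = \frac{285033}{-3272} = 285033 \left(- \frac{1}{3272}\right) = - \frac{285033}{3272}$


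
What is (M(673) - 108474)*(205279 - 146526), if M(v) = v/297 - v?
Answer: -1904536425458/297 ≈ -6.4126e+9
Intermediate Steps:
M(v) = -296*v/297 (M(v) = v*(1/297) - v = v/297 - v = -296*v/297)
(M(673) - 108474)*(205279 - 146526) = (-296/297*673 - 108474)*(205279 - 146526) = (-199208/297 - 108474)*58753 = -32415986/297*58753 = -1904536425458/297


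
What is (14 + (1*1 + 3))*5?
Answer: 90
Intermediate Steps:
(14 + (1*1 + 3))*5 = (14 + (1 + 3))*5 = (14 + 4)*5 = 18*5 = 90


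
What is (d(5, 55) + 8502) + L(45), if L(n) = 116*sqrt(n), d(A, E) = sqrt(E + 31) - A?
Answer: 8497 + sqrt(86) + 348*sqrt(5) ≈ 9284.4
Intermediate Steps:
d(A, E) = sqrt(31 + E) - A
(d(5, 55) + 8502) + L(45) = ((sqrt(31 + 55) - 1*5) + 8502) + 116*sqrt(45) = ((sqrt(86) - 5) + 8502) + 116*(3*sqrt(5)) = ((-5 + sqrt(86)) + 8502) + 348*sqrt(5) = (8497 + sqrt(86)) + 348*sqrt(5) = 8497 + sqrt(86) + 348*sqrt(5)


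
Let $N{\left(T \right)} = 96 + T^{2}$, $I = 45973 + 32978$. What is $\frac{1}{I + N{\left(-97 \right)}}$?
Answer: $\frac{1}{88456} \approx 1.1305 \cdot 10^{-5}$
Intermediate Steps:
$I = 78951$
$\frac{1}{I + N{\left(-97 \right)}} = \frac{1}{78951 + \left(96 + \left(-97\right)^{2}\right)} = \frac{1}{78951 + \left(96 + 9409\right)} = \frac{1}{78951 + 9505} = \frac{1}{88456}$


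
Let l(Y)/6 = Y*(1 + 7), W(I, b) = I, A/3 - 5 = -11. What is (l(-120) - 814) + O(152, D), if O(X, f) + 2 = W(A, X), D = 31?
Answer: -6594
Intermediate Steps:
A = -18 (A = 15 + 3*(-11) = 15 - 33 = -18)
l(Y) = 48*Y (l(Y) = 6*(Y*(1 + 7)) = 6*(Y*8) = 6*(8*Y) = 48*Y)
O(X, f) = -20 (O(X, f) = -2 - 18 = -20)
(l(-120) - 814) + O(152, D) = (48*(-120) - 814) - 20 = (-5760 - 814) - 20 = -6574 - 20 = -6594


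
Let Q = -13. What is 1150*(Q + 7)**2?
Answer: 41400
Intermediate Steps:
1150*(Q + 7)**2 = 1150*(-13 + 7)**2 = 1150*(-6)**2 = 1150*36 = 41400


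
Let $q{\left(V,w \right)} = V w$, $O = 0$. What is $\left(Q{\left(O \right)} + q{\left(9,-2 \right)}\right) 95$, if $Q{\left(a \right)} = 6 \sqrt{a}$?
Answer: $-1710$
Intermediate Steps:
$\left(Q{\left(O \right)} + q{\left(9,-2 \right)}\right) 95 = \left(6 \sqrt{0} + 9 \left(-2\right)\right) 95 = \left(6 \cdot 0 - 18\right) 95 = \left(0 - 18\right) 95 = \left(-18\right) 95 = -1710$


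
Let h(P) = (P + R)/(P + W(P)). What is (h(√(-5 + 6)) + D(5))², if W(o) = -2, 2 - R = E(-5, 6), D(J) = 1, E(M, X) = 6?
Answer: 16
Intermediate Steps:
R = -4 (R = 2 - 1*6 = 2 - 6 = -4)
h(P) = (-4 + P)/(-2 + P) (h(P) = (P - 4)/(P - 2) = (-4 + P)/(-2 + P))
(h(√(-5 + 6)) + D(5))² = ((-4 + √(-5 + 6))/(-2 + √(-5 + 6)) + 1)² = ((-4 + √1)/(-2 + √1) + 1)² = ((-4 + 1)/(-2 + 1) + 1)² = (-3/(-1) + 1)² = (-1*(-3) + 1)² = (3 + 1)² = 4² = 16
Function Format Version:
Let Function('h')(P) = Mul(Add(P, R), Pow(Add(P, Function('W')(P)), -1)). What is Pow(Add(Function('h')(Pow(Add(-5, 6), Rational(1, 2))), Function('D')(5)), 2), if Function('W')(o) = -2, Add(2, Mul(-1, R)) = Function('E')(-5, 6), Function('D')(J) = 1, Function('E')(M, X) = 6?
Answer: 16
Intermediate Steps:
R = -4 (R = Add(2, Mul(-1, 6)) = Add(2, -6) = -4)
Function('h')(P) = Mul(Pow(Add(-2, P), -1), Add(-4, P)) (Function('h')(P) = Mul(Add(P, -4), Pow(Add(P, -2), -1)) = Mul(Add(-4, P), Pow(Add(-2, P), -1)) = Mul(Pow(Add(-2, P), -1), Add(-4, P)))
Pow(Add(Function('h')(Pow(Add(-5, 6), Rational(1, 2))), Function('D')(5)), 2) = Pow(Add(Mul(Pow(Add(-2, Pow(Add(-5, 6), Rational(1, 2))), -1), Add(-4, Pow(Add(-5, 6), Rational(1, 2)))), 1), 2) = Pow(Add(Mul(Pow(Add(-2, Pow(1, Rational(1, 2))), -1), Add(-4, Pow(1, Rational(1, 2)))), 1), 2) = Pow(Add(Mul(Pow(Add(-2, 1), -1), Add(-4, 1)), 1), 2) = Pow(Add(Mul(Pow(-1, -1), -3), 1), 2) = Pow(Add(Mul(-1, -3), 1), 2) = Pow(Add(3, 1), 2) = Pow(4, 2) = 16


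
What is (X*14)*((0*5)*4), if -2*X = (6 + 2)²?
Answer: 0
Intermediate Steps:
X = -32 (X = -(6 + 2)²/2 = -½*8² = -½*64 = -32)
(X*14)*((0*5)*4) = (-32*14)*((0*5)*4) = -0*4 = -448*0 = 0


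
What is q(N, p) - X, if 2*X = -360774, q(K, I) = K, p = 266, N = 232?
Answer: 180619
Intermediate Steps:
X = -180387 (X = (½)*(-360774) = -180387)
q(N, p) - X = 232 - 1*(-180387) = 232 + 180387 = 180619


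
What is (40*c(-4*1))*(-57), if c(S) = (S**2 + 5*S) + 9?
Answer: -11400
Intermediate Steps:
c(S) = 9 + S**2 + 5*S
(40*c(-4*1))*(-57) = (40*(9 + (-4*1)**2 + 5*(-4*1)))*(-57) = (40*(9 + (-4)**2 + 5*(-4)))*(-57) = (40*(9 + 16 - 20))*(-57) = (40*5)*(-57) = 200*(-57) = -11400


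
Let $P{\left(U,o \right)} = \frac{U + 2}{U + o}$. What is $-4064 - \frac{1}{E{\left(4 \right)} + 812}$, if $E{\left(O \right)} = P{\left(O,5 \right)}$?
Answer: $- \frac{9908035}{2438} \approx -4064.0$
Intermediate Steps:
$P{\left(U,o \right)} = \frac{2 + U}{U + o}$
$E{\left(O \right)} = \frac{2 + O}{5 + O}$ ($E{\left(O \right)} = \frac{2 + O}{O + 5} = \frac{2 + O}{5 + O}$)
$-4064 - \frac{1}{E{\left(4 \right)} + 812} = -4064 - \frac{1}{\frac{2 + 4}{5 + 4} + 812} = -4064 - \frac{1}{\frac{1}{9} \cdot 6 + 812} = -4064 - \frac{1}{\frac{2}{3} + 812} = -4064 - \frac{1}{\frac{2438}{3}} = -4064 - \frac{3}{2438} = - \frac{9908035}{2438}$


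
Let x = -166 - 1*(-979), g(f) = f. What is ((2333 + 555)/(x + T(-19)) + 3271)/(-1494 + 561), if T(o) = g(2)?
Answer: -2668753/760395 ≈ -3.5097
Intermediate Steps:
T(o) = 2
x = 813 (x = -166 + 979 = 813)
((2333 + 555)/(x + T(-19)) + 3271)/(-1494 + 561) = ((2333 + 555)/(813 + 2) + 3271)/(-1494 + 561) = (2888/815 + 3271)/(-933) = (2888*(1/815) + 3271)*(-1/933) = (2888/815 + 3271)*(-1/933) = (2668753/815)*(-1/933) = -2668753/760395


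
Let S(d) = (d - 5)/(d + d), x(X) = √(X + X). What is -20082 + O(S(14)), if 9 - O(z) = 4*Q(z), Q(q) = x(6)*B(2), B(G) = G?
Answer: -20073 - 16*√3 ≈ -20101.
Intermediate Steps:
x(X) = √2*√X (x(X) = √(2*X) = √2*√X)
Q(q) = 4*√3 (Q(q) = (√2*√6)*2 = (2*√3)*2 = 4*√3)
S(d) = (-5 + d)/(2*d) (S(d) = (-5 + d)/((2*d)) = (-5 + d)*(1/(2*d)) = (-5 + d)/(2*d))
O(z) = 9 - 16*√3 (O(z) = 9 - 4*4*√3 = 9 - 16*√3)
-20082 + O(S(14)) = -20082 + (9 - 16*√3) = -20073 - 16*√3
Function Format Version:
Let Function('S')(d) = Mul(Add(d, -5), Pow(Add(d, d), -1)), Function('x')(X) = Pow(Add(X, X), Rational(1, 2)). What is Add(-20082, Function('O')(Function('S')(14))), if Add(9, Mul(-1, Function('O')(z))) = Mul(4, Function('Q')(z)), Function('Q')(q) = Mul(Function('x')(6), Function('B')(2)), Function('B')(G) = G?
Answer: Add(-20073, Mul(-16, Pow(3, Rational(1, 2)))) ≈ -20101.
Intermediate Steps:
Function('x')(X) = Mul(Pow(2, Rational(1, 2)), Pow(X, Rational(1, 2))) (Function('x')(X) = Pow(Mul(2, X), Rational(1, 2)) = Mul(Pow(2, Rational(1, 2)), Pow(X, Rational(1, 2))))
Function('Q')(q) = Mul(4, Pow(3, Rational(1, 2))) (Function('Q')(q) = Mul(Mul(Pow(2, Rational(1, 2)), Pow(6, Rational(1, 2))), 2) = Mul(Mul(2, Pow(3, Rational(1, 2))), 2) = Mul(4, Pow(3, Rational(1, 2))))
Function('S')(d) = Mul(Rational(1, 2), Pow(d, -1), Add(-5, d)) (Function('S')(d) = Mul(Add(-5, d), Pow(Mul(2, d), -1)) = Mul(Add(-5, d), Mul(Rational(1, 2), Pow(d, -1))) = Mul(Rational(1, 2), Pow(d, -1), Add(-5, d)))
Function('O')(z) = Add(9, Mul(-16, Pow(3, Rational(1, 2)))) (Function('O')(z) = Add(9, Mul(-1, Mul(4, Mul(4, Pow(3, Rational(1, 2)))))) = Add(9, Mul(-1, Mul(16, Pow(3, Rational(1, 2))))) = Add(9, Mul(-16, Pow(3, Rational(1, 2)))))
Add(-20082, Function('O')(Function('S')(14))) = Add(-20082, Add(9, Mul(-16, Pow(3, Rational(1, 2))))) = Add(-20073, Mul(-16, Pow(3, Rational(1, 2))))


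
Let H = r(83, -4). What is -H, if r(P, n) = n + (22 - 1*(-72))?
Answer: -90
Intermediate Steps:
r(P, n) = 94 + n (r(P, n) = n + (22 + 72) = n + 94 = 94 + n)
H = 90 (H = 94 - 4 = 90)
-H = -1*90 = -90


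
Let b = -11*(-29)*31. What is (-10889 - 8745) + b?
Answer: -9745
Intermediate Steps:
b = 9889 (b = 319*31 = 9889)
(-10889 - 8745) + b = (-10889 - 8745) + 9889 = -19634 + 9889 = -9745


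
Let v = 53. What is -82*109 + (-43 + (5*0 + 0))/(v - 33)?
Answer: -178803/20 ≈ -8940.2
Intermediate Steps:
-82*109 + (-43 + (5*0 + 0))/(v - 33) = -82*109 + (-43 + (5*0 + 0))/(53 - 33) = -8938 + (-43 + (0 + 0))/20 = -8938 + (-43 + 0)*(1/20) = -8938 - 43*1/20 = -8938 - 43/20 = -178803/20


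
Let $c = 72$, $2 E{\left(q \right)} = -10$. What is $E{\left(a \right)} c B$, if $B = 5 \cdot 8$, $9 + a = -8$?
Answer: $-14400$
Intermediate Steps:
$a = -17$ ($a = -9 - 8 = -17$)
$E{\left(q \right)} = -5$ ($E{\left(q \right)} = \frac{1}{2} \left(-10\right) = -5$)
$B = 40$
$E{\left(a \right)} c B = \left(-5\right) 72 \cdot 40 = \left(-360\right) 40 = -14400$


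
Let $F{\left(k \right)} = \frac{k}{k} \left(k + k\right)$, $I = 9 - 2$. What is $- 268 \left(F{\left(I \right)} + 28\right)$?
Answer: $-11256$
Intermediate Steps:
$I = 7$ ($I = 9 - 2 = 7$)
$F{\left(k \right)} = 2 k$ ($F{\left(k \right)} = 1 \cdot 2 k = 2 k$)
$- 268 \left(F{\left(I \right)} + 28\right) = - 268 \left(2 \cdot 7 + 28\right) = - 268 \left(14 + 28\right) = \left(-268\right) 42 = -11256$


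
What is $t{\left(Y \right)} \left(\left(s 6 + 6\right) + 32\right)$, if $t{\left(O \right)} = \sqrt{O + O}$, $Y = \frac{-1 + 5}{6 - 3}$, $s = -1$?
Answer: $\frac{64 \sqrt{6}}{3} \approx 52.256$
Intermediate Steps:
$Y = \frac{4}{3} \approx 1.3333$
$t{\left(O \right)} = \sqrt{2} \sqrt{O}$ ($t{\left(O \right)} = \sqrt{2 O} = \sqrt{2} \sqrt{O}$)
$t{\left(Y \right)} \left(\left(s 6 + 6\right) + 32\right) = \sqrt{2} \sqrt{\frac{4}{3}} \left(\left(\left(-1\right) 6 + 6\right) + 32\right) = \sqrt{2} \frac{2 \sqrt{3}}{3} \left(\left(-6 + 6\right) + 32\right) = \frac{2 \sqrt{6}}{3} \left(0 + 32\right) = \frac{2 \sqrt{6}}{3} \cdot 32 = \frac{64 \sqrt{6}}{3}$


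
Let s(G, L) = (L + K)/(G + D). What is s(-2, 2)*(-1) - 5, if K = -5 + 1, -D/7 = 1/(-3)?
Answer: 1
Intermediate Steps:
D = 7/3 (D = -7/(-3) = -7*(-⅓) = 7/3 ≈ 2.3333)
K = -4
s(G, L) = (-4 + L)/(7/3 + G) (s(G, L) = (L - 4)/(G + 7/3) = (-4 + L)/(7/3 + G))
s(-2, 2)*(-1) - 5 = (3*(-4 + 2)/(7 + 3*(-2)))*(-1) - 5 = (3*(-2)/(7 - 6))*(-1) - 5 = (3*(-2)/1)*(-1) - 5 = (3*1*(-2))*(-1) - 5 = -6*(-1) - 5 = 6 - 5 = 1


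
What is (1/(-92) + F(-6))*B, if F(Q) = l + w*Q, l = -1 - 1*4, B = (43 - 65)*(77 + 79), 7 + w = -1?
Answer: -3393390/23 ≈ -1.4754e+5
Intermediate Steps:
w = -8 (w = -7 - 1 = -8)
B = -3432 (B = -22*156 = -3432)
l = -5 (l = -1 - 4 = -5)
F(Q) = -5 - 8*Q
(1/(-92) + F(-6))*B = (1/(-92) + (-5 - 8*(-6)))*(-3432) = (-1/92 + (-5 + 48))*(-3432) = (-1/92 + 43)*(-3432) = (3955/92)*(-3432) = -3393390/23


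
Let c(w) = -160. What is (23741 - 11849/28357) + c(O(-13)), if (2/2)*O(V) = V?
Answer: 668674568/28357 ≈ 23581.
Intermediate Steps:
O(V) = V
(23741 - 11849/28357) + c(O(-13)) = (23741 - 11849/28357) - 160 = 673211688/28357 - 160 = 668674568/28357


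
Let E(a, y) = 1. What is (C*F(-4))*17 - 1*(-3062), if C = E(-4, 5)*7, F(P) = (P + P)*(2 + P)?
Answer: 4966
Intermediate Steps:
F(P) = 2*P*(2 + P) (F(P) = (2*P)*(2 + P) = 2*P*(2 + P))
C = 7 (C = 1*7 = 7)
(C*F(-4))*17 - 1*(-3062) = (7*(2*(-4)*(2 - 4)))*17 - 1*(-3062) = (7*(2*(-4)*(-2)))*17 + 3062 = (7*16)*17 + 3062 = 112*17 + 3062 = 1904 + 3062 = 4966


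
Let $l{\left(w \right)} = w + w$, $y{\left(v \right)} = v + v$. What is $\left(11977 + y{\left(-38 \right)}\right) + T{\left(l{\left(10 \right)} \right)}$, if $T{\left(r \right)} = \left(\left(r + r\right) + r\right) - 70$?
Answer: $11891$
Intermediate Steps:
$y{\left(v \right)} = 2 v$
$l{\left(w \right)} = 2 w$
$T{\left(r \right)} = -70 + 3 r$ ($T{\left(r \right)} = \left(2 r + r\right) - 70 = 3 r - 70 = -70 + 3 r$)
$\left(11977 + y{\left(-38 \right)}\right) + T{\left(l{\left(10 \right)} \right)} = \left(11977 + 2 \left(-38\right)\right) - \left(70 - 3 \cdot 2 \cdot 10\right) = \left(11977 - 76\right) + \left(-70 + 3 \cdot 20\right) = 11901 + \left(-70 + 60\right) = 11901 - 10 = 11891$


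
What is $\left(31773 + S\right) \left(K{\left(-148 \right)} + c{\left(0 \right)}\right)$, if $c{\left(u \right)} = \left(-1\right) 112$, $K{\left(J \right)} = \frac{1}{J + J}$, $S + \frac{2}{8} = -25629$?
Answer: $- \frac{814734975}{1184} \approx -6.8812 \cdot 10^{5}$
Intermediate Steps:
$S = - \frac{102517}{4}$ ($S = - \frac{1}{4} - 25629 = - \frac{102517}{4} \approx -25629.0$)
$K{\left(J \right)} = \frac{1}{2 J}$
$c{\left(u \right)} = -112$
$\left(31773 + S\right) \left(K{\left(-148 \right)} + c{\left(0 \right)}\right) = \left(31773 - \frac{102517}{4}\right) \left(\frac{1}{2 \left(-148\right)} - 112\right) = \frac{24575 \left(\frac{1}{2} \left(- \frac{1}{148}\right) - 112\right)}{4} = \frac{24575 \left(- \frac{1}{296} - 112\right)}{4} = \frac{24575}{4} \left(- \frac{33153}{296}\right) = - \frac{814734975}{1184}$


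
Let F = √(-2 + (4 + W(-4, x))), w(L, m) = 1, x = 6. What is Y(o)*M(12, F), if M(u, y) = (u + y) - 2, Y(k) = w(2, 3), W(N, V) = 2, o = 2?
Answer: 12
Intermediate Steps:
Y(k) = 1
F = 2 (F = √(-2 + (4 + 2)) = √(-2 + 6) = √4 = 2)
M(u, y) = -2 + u + y
Y(o)*M(12, F) = 1*(-2 + 12 + 2) = 1*12 = 12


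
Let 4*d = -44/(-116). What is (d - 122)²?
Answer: 199967881/13456 ≈ 14861.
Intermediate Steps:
d = 11/116 (d = (-44/(-116))/4 = (-44*(-1)/116)/4 = (-1*(-11/29))/4 = (¼)*(11/29) = 11/116 ≈ 0.094828)
(d - 122)² = (11/116 - 122)² = (-14141/116)² = 199967881/13456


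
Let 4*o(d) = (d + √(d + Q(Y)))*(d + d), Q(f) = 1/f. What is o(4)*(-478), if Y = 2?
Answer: -3824 - 1434*√2 ≈ -5852.0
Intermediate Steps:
o(d) = d*(d + √(½ + d))/2 (o(d) = ((d + √(d + 1/2))*(d + d))/4 = ((d + √(d + ½))*(2*d))/4 = ((d + √(½ + d))*(2*d))/4 = (2*d*(d + √(½ + d)))/4 = d*(d + √(½ + d))/2)
o(4)*(-478) = ((¼)*4*(√(2 + 4*4) + 2*4))*(-478) = ((¼)*4*(√(2 + 16) + 8))*(-478) = ((¼)*4*(√18 + 8))*(-478) = ((¼)*4*(3*√2 + 8))*(-478) = ((¼)*4*(8 + 3*√2))*(-478) = (8 + 3*√2)*(-478) = -3824 - 1434*√2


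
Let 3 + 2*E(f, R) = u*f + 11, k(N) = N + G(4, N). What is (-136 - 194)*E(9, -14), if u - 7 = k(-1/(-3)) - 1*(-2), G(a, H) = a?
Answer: -21120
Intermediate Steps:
k(N) = 4 + N (k(N) = N + 4 = 4 + N)
u = 40/3 (u = 7 + ((4 - 1/(-3)) - 1*(-2)) = 7 + ((4 - 1*(-⅓)) + 2) = 7 + ((4 + ⅓) + 2) = 7 + (13/3 + 2) = 7 + 19/3 = 40/3 ≈ 13.333)
E(f, R) = 4 + 20*f/3 (E(f, R) = -3/2 + (40*f/3 + 11)/2 = -3/2 + (11 + 40*f/3)/2 = -3/2 + (11/2 + 20*f/3) = 4 + 20*f/3)
(-136 - 194)*E(9, -14) = (-136 - 194)*(4 + (20/3)*9) = -330*(4 + 60) = -330*64 = -21120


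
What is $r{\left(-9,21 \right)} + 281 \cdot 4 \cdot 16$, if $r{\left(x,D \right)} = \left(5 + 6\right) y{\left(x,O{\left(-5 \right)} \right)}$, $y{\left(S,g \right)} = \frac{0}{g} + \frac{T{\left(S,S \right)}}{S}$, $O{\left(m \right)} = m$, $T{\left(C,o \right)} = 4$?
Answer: $\frac{161812}{9} \approx 17979.0$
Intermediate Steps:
$y{\left(S,g \right)} = \frac{4}{S}$ ($y{\left(S,g \right)} = \frac{0}{g} + \frac{4}{S} = 0 + \frac{4}{S} = \frac{4}{S}$)
$r{\left(x,D \right)} = \frac{44}{x}$ ($r{\left(x,D \right)} = \left(5 + 6\right) \frac{4}{x} = 11 \frac{4}{x} = \frac{44}{x}$)
$r{\left(-9,21 \right)} + 281 \cdot 4 \cdot 16 = \frac{44}{-9} + 281 \cdot 4 \cdot 16 = 44 \left(- \frac{1}{9}\right) + 281 \cdot 64 = - \frac{44}{9} + 17984 = \frac{161812}{9}$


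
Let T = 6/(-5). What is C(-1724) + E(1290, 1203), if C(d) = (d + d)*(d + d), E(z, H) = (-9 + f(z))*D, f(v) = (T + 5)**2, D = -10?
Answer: 59443248/5 ≈ 1.1889e+7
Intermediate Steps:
T = -6/5 (T = 6*(-1/5) = -6/5 ≈ -1.2000)
f(v) = 361/25 (f(v) = (-6/5 + 5)**2 = (19/5)**2 = 361/25)
E(z, H) = -272/5 (E(z, H) = (-9 + 361/25)*(-10) = (136/25)*(-10) = -272/5)
C(d) = 4*d**2 (C(d) = (2*d)*(2*d) = 4*d**2)
C(-1724) + E(1290, 1203) = 4*(-1724)**2 - 272/5 = 4*2972176 - 272/5 = 11888704 - 272/5 = 59443248/5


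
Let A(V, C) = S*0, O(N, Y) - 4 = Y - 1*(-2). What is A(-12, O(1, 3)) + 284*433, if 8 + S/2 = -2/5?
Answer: 122972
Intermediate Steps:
O(N, Y) = 6 + Y (O(N, Y) = 4 + (Y - 1*(-2)) = 4 + (Y + 2) = 4 + (2 + Y) = 6 + Y)
S = -84/5 (S = -16 + 2*(-2/5) = -16 + 2*(-2*⅕) = -16 + 2*(-⅖) = -16 - ⅘ = -84/5 ≈ -16.800)
A(V, C) = 0 (A(V, C) = -84/5*0 = 0)
A(-12, O(1, 3)) + 284*433 = 0 + 284*433 = 0 + 122972 = 122972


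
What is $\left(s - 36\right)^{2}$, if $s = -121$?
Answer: $24649$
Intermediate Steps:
$\left(s - 36\right)^{2} = \left(-121 - 36\right)^{2} = \left(-157\right)^{2} = 24649$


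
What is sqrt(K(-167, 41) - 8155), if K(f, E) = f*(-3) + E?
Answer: I*sqrt(7613) ≈ 87.253*I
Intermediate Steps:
K(f, E) = E - 3*f (K(f, E) = -3*f + E = E - 3*f)
sqrt(K(-167, 41) - 8155) = sqrt((41 - 3*(-167)) - 8155) = sqrt((41 + 501) - 8155) = sqrt(542 - 8155) = sqrt(-7613) = I*sqrt(7613)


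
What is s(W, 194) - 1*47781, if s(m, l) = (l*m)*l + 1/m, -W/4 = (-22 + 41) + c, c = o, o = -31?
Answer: 84419857/48 ≈ 1.7587e+6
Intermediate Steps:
c = -31
W = 48 (W = -4*((-22 + 41) - 31) = -4*(19 - 31) = -4*(-12) = 48)
s(m, l) = 1/m + m*l² (s(m, l) = m*l² + 1/m = 1/m + m*l²)
s(W, 194) - 1*47781 = (1/48 + 48*194²) - 1*47781 = (1/48 + 48*37636) - 47781 = (1/48 + 1806528) - 47781 = 86713345/48 - 47781 = 84419857/48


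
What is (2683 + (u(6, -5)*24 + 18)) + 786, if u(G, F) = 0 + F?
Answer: 3367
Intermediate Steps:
u(G, F) = F
(2683 + (u(6, -5)*24 + 18)) + 786 = (2683 + (-5*24 + 18)) + 786 = (2683 + (-120 + 18)) + 786 = (2683 - 102) + 786 = 2581 + 786 = 3367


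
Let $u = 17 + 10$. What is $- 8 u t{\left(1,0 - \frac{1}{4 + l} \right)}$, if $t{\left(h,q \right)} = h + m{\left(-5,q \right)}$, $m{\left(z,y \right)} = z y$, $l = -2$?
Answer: $-756$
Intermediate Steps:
$m{\left(z,y \right)} = y z$
$t{\left(h,q \right)} = h - 5 q$ ($t{\left(h,q \right)} = h + q \left(-5\right) = h - 5 q$)
$u = 27$
$- 8 u t{\left(1,0 - \frac{1}{4 + l} \right)} = \left(-8\right) 27 \left(1 - 5 \left(0 - \frac{1}{4 - 2}\right)\right) = - 216 \left(1 - 5 \left(0 - \frac{1}{2}\right)\right) = - 216 \left(1 - - \frac{5}{2}\right) = - 216 \left(1 + \frac{5}{2}\right) = \left(-216\right) \frac{7}{2} = -756$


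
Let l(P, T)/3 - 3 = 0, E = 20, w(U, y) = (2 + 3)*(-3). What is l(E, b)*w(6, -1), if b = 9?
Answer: -135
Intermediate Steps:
w(U, y) = -15 (w(U, y) = 5*(-3) = -15)
l(P, T) = 9 (l(P, T) = 9 + 3*0 = 9 + 0 = 9)
l(E, b)*w(6, -1) = 9*(-15) = -135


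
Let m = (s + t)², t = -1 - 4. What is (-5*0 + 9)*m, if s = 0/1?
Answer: 225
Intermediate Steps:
t = -5
s = 0 (s = 0*1 = 0)
m = 25 (m = (0 - 5)² = (-5)² = 25)
(-5*0 + 9)*m = (-5*0 + 9)*25 = (0 + 9)*25 = 9*25 = 225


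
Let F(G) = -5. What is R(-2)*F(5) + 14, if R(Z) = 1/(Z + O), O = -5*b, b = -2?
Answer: 107/8 ≈ 13.375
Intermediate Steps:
O = 10 (O = -5*(-2) = 10)
R(Z) = 1/(10 + Z) (R(Z) = 1/(Z + 10) = 1/(10 + Z))
R(-2)*F(5) + 14 = -5/(10 - 2) + 14 = -5/8 + 14 = 107/8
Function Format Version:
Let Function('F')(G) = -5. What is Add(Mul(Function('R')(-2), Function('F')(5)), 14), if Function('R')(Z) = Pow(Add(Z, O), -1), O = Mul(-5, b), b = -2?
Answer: Rational(107, 8) ≈ 13.375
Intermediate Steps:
O = 10 (O = Mul(-5, -2) = 10)
Function('R')(Z) = Pow(Add(10, Z), -1) (Function('R')(Z) = Pow(Add(Z, 10), -1) = Pow(Add(10, Z), -1))
Add(Mul(Function('R')(-2), Function('F')(5)), 14) = Add(Mul(Pow(Add(10, -2), -1), -5), 14) = Add(Mul(Pow(8, -1), -5), 14) = Add(Mul(Rational(1, 8), -5), 14) = Add(Rational(-5, 8), 14) = Rational(107, 8)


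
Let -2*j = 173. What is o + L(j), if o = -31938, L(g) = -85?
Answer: -32023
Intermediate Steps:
j = -173/2 (j = -½*173 = -173/2 ≈ -86.500)
o + L(j) = -31938 - 85 = -32023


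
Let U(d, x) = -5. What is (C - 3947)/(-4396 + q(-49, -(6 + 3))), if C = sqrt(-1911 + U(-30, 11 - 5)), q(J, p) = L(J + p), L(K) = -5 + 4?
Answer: 3947/4397 - 2*I*sqrt(479)/4397 ≈ 0.89766 - 0.009955*I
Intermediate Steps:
L(K) = -1
q(J, p) = -1
C = 2*I*sqrt(479) (C = sqrt(-1911 - 5) = sqrt(-1916) = 2*I*sqrt(479) ≈ 43.772*I)
(C - 3947)/(-4396 + q(-49, -(6 + 3))) = (2*I*sqrt(479) - 3947)/(-4396 - 1) = (-3947 + 2*I*sqrt(479))/(-4397) = (-3947 + 2*I*sqrt(479))*(-1/4397) = 3947/4397 - 2*I*sqrt(479)/4397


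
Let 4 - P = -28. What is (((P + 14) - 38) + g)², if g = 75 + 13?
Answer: 9216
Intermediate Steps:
P = 32 (P = 4 - 1*(-28) = 4 + 28 = 32)
g = 88
(((P + 14) - 38) + g)² = (((32 + 14) - 38) + 88)² = ((46 - 38) + 88)² = (8 + 88)² = 96² = 9216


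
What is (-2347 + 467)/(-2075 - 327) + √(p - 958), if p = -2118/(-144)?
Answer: 940/1201 + I*√135834/12 ≈ 0.78268 + 30.713*I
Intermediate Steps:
p = 353/24 (p = -2118*(-1/144) = 353/24 ≈ 14.708)
(-2347 + 467)/(-2075 - 327) + √(p - 958) = (-2347 + 467)/(-2075 - 327) + √(353/24 - 958) = -1880/(-2402) + √(-22639/24) = -1880*(-1/2402) + I*√135834/12 = 940/1201 + I*√135834/12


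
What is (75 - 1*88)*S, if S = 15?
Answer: -195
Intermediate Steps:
(75 - 1*88)*S = (75 - 1*88)*15 = (75 - 88)*15 = -13*15 = -195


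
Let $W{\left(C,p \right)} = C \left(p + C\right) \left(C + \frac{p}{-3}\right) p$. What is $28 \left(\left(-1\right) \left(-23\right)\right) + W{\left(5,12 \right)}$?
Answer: $1664$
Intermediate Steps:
$W{\left(C,p \right)} = C p \left(C + p\right) \left(C - \frac{p}{3}\right)$ ($W{\left(C,p \right)} = C \left(C + p\right) \left(C + p \left(- \frac{1}{3}\right)\right) p = C \left(C + p\right) \left(C - \frac{p}{3}\right) p = C p \left(C + p\right) \left(C - \frac{p}{3}\right)$)
$28 \left(\left(-1\right) \left(-23\right)\right) + W{\left(5,12 \right)} = 28 \left(\left(-1\right) \left(-23\right)\right) + \frac{1}{3} \cdot 5 \cdot 12 \left(- 12^{2} + 3 \cdot 5^{2} + 2 \cdot 5 \cdot 12\right) = 28 \cdot 23 + \frac{1}{3} \cdot 5 \cdot 12 \left(\left(-1\right) 144 + 3 \cdot 25 + 120\right) = 644 + \frac{1}{3} \cdot 5 \cdot 12 \left(-144 + 75 + 120\right) = 644 + \frac{1}{3} \cdot 5 \cdot 12 \cdot 51 = 644 + 1020 = 1664$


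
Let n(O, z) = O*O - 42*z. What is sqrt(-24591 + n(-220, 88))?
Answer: sqrt(20113) ≈ 141.82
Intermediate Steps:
n(O, z) = O**2 - 42*z
sqrt(-24591 + n(-220, 88)) = sqrt(-24591 + ((-220)**2 - 42*88)) = sqrt(-24591 + (48400 - 3696)) = sqrt(-24591 + 44704) = sqrt(20113)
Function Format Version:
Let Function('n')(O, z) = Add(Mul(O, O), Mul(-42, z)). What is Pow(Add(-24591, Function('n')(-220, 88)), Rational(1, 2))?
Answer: Pow(20113, Rational(1, 2)) ≈ 141.82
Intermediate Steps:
Function('n')(O, z) = Add(Pow(O, 2), Mul(-42, z))
Pow(Add(-24591, Function('n')(-220, 88)), Rational(1, 2)) = Pow(Add(-24591, Add(Pow(-220, 2), Mul(-42, 88))), Rational(1, 2)) = Pow(Add(-24591, Add(48400, -3696)), Rational(1, 2)) = Pow(Add(-24591, 44704), Rational(1, 2)) = Pow(20113, Rational(1, 2))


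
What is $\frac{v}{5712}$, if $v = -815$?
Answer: $- \frac{815}{5712} \approx -0.14268$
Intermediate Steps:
$\frac{v}{5712} = - \frac{815}{5712}$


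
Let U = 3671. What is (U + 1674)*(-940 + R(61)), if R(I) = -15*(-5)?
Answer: -4623425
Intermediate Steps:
R(I) = 75
(U + 1674)*(-940 + R(61)) = (3671 + 1674)*(-940 + 75) = 5345*(-865) = -4623425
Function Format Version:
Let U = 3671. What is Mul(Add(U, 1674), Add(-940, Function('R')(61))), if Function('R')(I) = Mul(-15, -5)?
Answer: -4623425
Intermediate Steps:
Function('R')(I) = 75
Mul(Add(U, 1674), Add(-940, Function('R')(61))) = Mul(Add(3671, 1674), Add(-940, 75)) = Mul(5345, -865) = -4623425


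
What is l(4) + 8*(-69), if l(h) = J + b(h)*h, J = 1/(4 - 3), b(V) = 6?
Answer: -527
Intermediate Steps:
J = 1 (J = 1/1 = 1)
l(h) = 1 + 6*h
l(4) + 8*(-69) = (1 + 6*4) + 8*(-69) = (1 + 24) - 552 = 25 - 552 = -527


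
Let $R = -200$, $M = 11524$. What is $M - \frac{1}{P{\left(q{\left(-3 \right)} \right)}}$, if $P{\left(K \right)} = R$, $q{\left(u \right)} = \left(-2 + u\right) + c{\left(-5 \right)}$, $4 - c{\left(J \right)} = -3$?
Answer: $\frac{2304801}{200} \approx 11524.0$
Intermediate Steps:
$c{\left(J \right)} = 7$ ($c{\left(J \right)} = 4 - -3 = 4 + 3 = 7$)
$q{\left(u \right)} = 5 + u$ ($q{\left(u \right)} = \left(-2 + u\right) + 7 = 5 + u$)
$P{\left(K \right)} = -200$
$M - \frac{1}{P{\left(q{\left(-3 \right)} \right)}} = 11524 - \frac{1}{-200} = 11524 - - \frac{1}{200} = 11524 + \frac{1}{200} = \frac{2304801}{200}$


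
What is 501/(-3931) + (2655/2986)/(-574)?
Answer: -869132769/6737592484 ≈ -0.12900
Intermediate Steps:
501/(-3931) + (2655/2986)/(-574) = 501*(-1/3931) + (2655*(1/2986))*(-1/574) = -501/3931 + (2655/2986)*(-1/574) = -501/3931 - 2655/1713964 = -869132769/6737592484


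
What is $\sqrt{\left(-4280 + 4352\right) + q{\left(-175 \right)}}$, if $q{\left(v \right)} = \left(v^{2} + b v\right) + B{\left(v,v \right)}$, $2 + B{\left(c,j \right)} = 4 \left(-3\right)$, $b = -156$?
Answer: $\sqrt{57983} \approx 240.8$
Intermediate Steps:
$B{\left(c,j \right)} = -14$ ($B{\left(c,j \right)} = -2 + 4 \left(-3\right) = -2 - 12 = -14$)
$q{\left(v \right)} = -14 + v^{2} - 156 v$ ($q{\left(v \right)} = \left(v^{2} - 156 v\right) - 14 = -14 + v^{2} - 156 v$)
$\sqrt{\left(-4280 + 4352\right) + q{\left(-175 \right)}} = \sqrt{\left(-4280 + 4352\right) - \left(-27286 - 30625\right)} = \sqrt{72 + \left(-14 + 30625 + 27300\right)} = \sqrt{72 + 57911} = \sqrt{57983}$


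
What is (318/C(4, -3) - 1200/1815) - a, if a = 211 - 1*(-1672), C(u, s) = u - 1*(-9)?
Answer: -2924521/1573 ≈ -1859.2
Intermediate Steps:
C(u, s) = 9 + u (C(u, s) = u + 9 = 9 + u)
a = 1883 (a = 211 + 1672 = 1883)
(318/C(4, -3) - 1200/1815) - a = (318/(9 + 4) - 1200/1815) - 1*1883 = (318/13 - 1200*1/1815) - 1883 = (318*(1/13) - 80/121) - 1883 = (318/13 - 80/121) - 1883 = 37438/1573 - 1883 = -2924521/1573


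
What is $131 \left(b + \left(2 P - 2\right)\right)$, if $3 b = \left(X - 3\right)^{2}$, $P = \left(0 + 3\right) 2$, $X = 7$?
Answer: $\frac{6026}{3} \approx 2008.7$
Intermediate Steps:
$P = 6$ ($P = 3 \cdot 2 = 6$)
$b = \frac{16}{3}$ ($b = \frac{\left(7 - 3\right)^{2}}{3} = \frac{4^{2}}{3} = \frac{1}{3} \cdot 16 = \frac{16}{3} \approx 5.3333$)
$131 \left(b + \left(2 P - 2\right)\right) = 131 \left(\frac{16}{3} + \left(2 \cdot 6 - 2\right)\right) = 131 \left(\frac{16}{3} + \left(12 - 2\right)\right) = 131 \left(\frac{16}{3} + 10\right) = 131 \cdot \frac{46}{3} = \frac{6026}{3}$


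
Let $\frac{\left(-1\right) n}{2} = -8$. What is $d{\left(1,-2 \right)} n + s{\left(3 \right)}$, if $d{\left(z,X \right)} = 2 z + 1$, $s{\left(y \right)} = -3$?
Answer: $45$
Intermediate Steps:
$n = 16$ ($n = \left(-2\right) \left(-8\right) = 16$)
$d{\left(z,X \right)} = 1 + 2 z$
$d{\left(1,-2 \right)} n + s{\left(3 \right)} = \left(1 + 2 \cdot 1\right) 16 - 3 = \left(1 + 2\right) 16 - 3 = 3 \cdot 16 - 3 = 48 - 3 = 45$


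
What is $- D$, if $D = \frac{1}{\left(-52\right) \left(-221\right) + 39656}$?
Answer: $- \frac{1}{51148} \approx -1.9551 \cdot 10^{-5}$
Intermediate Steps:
$D = \frac{1}{51148}$ ($D = \frac{1}{11492 + 39656} = \frac{1}{51148} \approx 1.9551 \cdot 10^{-5}$)
$- D = \left(-1\right) \frac{1}{51148} = - \frac{1}{51148}$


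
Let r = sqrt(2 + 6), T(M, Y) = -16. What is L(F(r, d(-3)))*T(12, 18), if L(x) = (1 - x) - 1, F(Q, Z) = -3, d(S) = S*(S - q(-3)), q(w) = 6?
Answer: -48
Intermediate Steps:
r = 2*sqrt(2) (r = sqrt(8) = 2*sqrt(2) ≈ 2.8284)
d(S) = S*(-6 + S) (d(S) = S*(S - 1*6) = S*(S - 6) = S*(-6 + S))
L(x) = -x
L(F(r, d(-3)))*T(12, 18) = -1*(-3)*(-16) = 3*(-16) = -48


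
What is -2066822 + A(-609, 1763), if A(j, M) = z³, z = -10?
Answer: -2067822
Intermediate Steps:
A(j, M) = -1000 (A(j, M) = (-10)³ = -1000)
-2066822 + A(-609, 1763) = -2066822 - 1000 = -2067822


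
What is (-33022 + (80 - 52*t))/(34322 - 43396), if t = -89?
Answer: 1089/349 ≈ 3.1203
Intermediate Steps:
(-33022 + (80 - 52*t))/(34322 - 43396) = (-33022 + (80 - 52*(-89)))/(34322 - 43396) = (-33022 + (80 + 4628))/(-9074) = (-33022 + 4708)*(-1/9074) = -28314*(-1/9074) = 1089/349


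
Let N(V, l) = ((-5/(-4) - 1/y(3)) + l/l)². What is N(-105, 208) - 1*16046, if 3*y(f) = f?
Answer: -256711/16 ≈ -16044.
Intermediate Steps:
y(f) = f/3
N(V, l) = 25/16 (N(V, l) = ((-5/(-4) - 1/((⅓)*3)) + l/l)² = ((-5*(-¼) - 1/1) + 1)² = ((5/4 - 1*1) + 1)² = ((5/4 - 1) + 1)² = (¼ + 1)² = (5/4)² = 25/16)
N(-105, 208) - 1*16046 = 25/16 - 1*16046 = 25/16 - 16046 = -256711/16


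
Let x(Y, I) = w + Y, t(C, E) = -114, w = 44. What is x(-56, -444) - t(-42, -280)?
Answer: 102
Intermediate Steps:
x(Y, I) = 44 + Y
x(-56, -444) - t(-42, -280) = (44 - 56) - 1*(-114) = -12 + 114 = 102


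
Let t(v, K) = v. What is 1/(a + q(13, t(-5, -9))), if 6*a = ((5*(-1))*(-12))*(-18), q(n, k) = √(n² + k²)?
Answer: -90/16103 - √194/32206 ≈ -0.0060215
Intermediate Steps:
q(n, k) = √(k² + n²)
a = -180 (a = (((5*(-1))*(-12))*(-18))/6 = (-5*(-12)*(-18))/6 = (60*(-18))/6 = (⅙)*(-1080) = -180)
1/(a + q(13, t(-5, -9))) = 1/(-180 + √((-5)² + 13²)) = 1/(-180 + √(25 + 169)) = 1/(-180 + √194)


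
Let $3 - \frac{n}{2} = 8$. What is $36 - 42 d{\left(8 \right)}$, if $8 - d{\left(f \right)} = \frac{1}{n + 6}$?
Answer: $- \frac{621}{2} \approx -310.5$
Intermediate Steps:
$n = -10$ ($n = 6 - 16 = -10$)
$d{\left(f \right)} = \frac{33}{4}$ ($d{\left(f \right)} = 8 - \frac{1}{-10 + 6} = 8 - \frac{1}{-4} = 8 - - \frac{1}{4} = 8 + \frac{1}{4} = \frac{33}{4}$)
$36 - 42 d{\left(8 \right)} = 36 - \frac{693}{2} = - \frac{621}{2}$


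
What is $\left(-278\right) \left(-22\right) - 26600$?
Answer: $-20484$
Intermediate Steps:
$\left(-278\right) \left(-22\right) - 26600 = 6116 - 26600 = -20484$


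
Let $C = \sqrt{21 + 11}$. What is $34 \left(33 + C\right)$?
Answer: $1122 + 136 \sqrt{2} \approx 1314.3$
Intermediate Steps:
$C = 4 \sqrt{2}$ ($C = \sqrt{32} = 4 \sqrt{2} \approx 5.6569$)
$34 \left(33 + C\right) = 34 \left(33 + 4 \sqrt{2}\right) = 1122 + 136 \sqrt{2}$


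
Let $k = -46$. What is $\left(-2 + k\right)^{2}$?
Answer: $2304$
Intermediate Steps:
$\left(-2 + k\right)^{2} = \left(-2 - 46\right)^{2} = \left(-48\right)^{2} = 2304$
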